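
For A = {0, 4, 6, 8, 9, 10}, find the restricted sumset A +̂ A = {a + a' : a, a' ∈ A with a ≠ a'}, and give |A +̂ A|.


Restricted sumset: A +̂ A = {a + a' : a ∈ A, a' ∈ A, a ≠ a'}.
Equivalently, take A + A and drop any sum 2a that is achievable ONLY as a + a for a ∈ A (i.e. sums representable only with equal summands).
Enumerate pairs (a, a') with a < a' (symmetric, so each unordered pair gives one sum; this covers all a ≠ a'):
  0 + 4 = 4
  0 + 6 = 6
  0 + 8 = 8
  0 + 9 = 9
  0 + 10 = 10
  4 + 6 = 10
  4 + 8 = 12
  4 + 9 = 13
  4 + 10 = 14
  6 + 8 = 14
  6 + 9 = 15
  6 + 10 = 16
  8 + 9 = 17
  8 + 10 = 18
  9 + 10 = 19
Collected distinct sums: {4, 6, 8, 9, 10, 12, 13, 14, 15, 16, 17, 18, 19}
|A +̂ A| = 13
(Reference bound: |A +̂ A| ≥ 2|A| - 3 for |A| ≥ 2, with |A| = 6 giving ≥ 9.)

|A +̂ A| = 13


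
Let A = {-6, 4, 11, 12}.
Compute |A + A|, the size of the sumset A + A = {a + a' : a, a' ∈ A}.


A + A = {a + a' : a, a' ∈ A}; |A| = 4.
General bounds: 2|A| - 1 ≤ |A + A| ≤ |A|(|A|+1)/2, i.e. 7 ≤ |A + A| ≤ 10.
Lower bound 2|A|-1 is attained iff A is an arithmetic progression.
Enumerate sums a + a' for a ≤ a' (symmetric, so this suffices):
a = -6: -6+-6=-12, -6+4=-2, -6+11=5, -6+12=6
a = 4: 4+4=8, 4+11=15, 4+12=16
a = 11: 11+11=22, 11+12=23
a = 12: 12+12=24
Distinct sums: {-12, -2, 5, 6, 8, 15, 16, 22, 23, 24}
|A + A| = 10

|A + A| = 10


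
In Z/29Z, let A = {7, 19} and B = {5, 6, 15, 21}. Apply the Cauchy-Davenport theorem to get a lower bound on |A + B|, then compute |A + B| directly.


Cauchy-Davenport: |A + B| ≥ min(p, |A| + |B| - 1) for A, B nonempty in Z/pZ.
|A| = 2, |B| = 4, p = 29.
CD lower bound = min(29, 2 + 4 - 1) = min(29, 5) = 5.
Compute A + B mod 29 directly:
a = 7: 7+5=12, 7+6=13, 7+15=22, 7+21=28
a = 19: 19+5=24, 19+6=25, 19+15=5, 19+21=11
A + B = {5, 11, 12, 13, 22, 24, 25, 28}, so |A + B| = 8.
Verify: 8 ≥ 5? Yes ✓.

CD lower bound = 5, actual |A + B| = 8.


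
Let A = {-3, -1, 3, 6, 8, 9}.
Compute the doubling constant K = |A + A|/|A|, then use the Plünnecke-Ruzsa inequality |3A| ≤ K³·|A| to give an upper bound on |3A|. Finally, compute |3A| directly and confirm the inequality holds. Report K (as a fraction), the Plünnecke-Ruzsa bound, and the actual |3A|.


|A| = 6.
Step 1: Compute A + A by enumerating all 36 pairs.
A + A = {-6, -4, -2, 0, 2, 3, 5, 6, 7, 8, 9, 11, 12, 14, 15, 16, 17, 18}, so |A + A| = 18.
Step 2: Doubling constant K = |A + A|/|A| = 18/6 = 18/6 ≈ 3.0000.
Step 3: Plünnecke-Ruzsa gives |3A| ≤ K³·|A| = (3.0000)³ · 6 ≈ 162.0000.
Step 4: Compute 3A = A + A + A directly by enumerating all triples (a,b,c) ∈ A³; |3A| = 33.
Step 5: Check 33 ≤ 162.0000? Yes ✓.

K = 18/6, Plünnecke-Ruzsa bound K³|A| ≈ 162.0000, |3A| = 33, inequality holds.


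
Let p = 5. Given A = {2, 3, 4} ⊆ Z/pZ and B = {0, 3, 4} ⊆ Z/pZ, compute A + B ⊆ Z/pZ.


Work in Z/5Z: reduce every sum a + b modulo 5.
Enumerate all 9 pairs:
a = 2: 2+0=2, 2+3=0, 2+4=1
a = 3: 3+0=3, 3+3=1, 3+4=2
a = 4: 4+0=4, 4+3=2, 4+4=3
Distinct residues collected: {0, 1, 2, 3, 4}
|A + B| = 5 (out of 5 total residues).

A + B = {0, 1, 2, 3, 4}


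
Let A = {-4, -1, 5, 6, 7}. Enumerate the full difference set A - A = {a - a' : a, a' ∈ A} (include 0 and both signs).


A - A = {a - a' : a, a' ∈ A}.
Compute a - a' for each ordered pair (a, a'):
a = -4: -4--4=0, -4--1=-3, -4-5=-9, -4-6=-10, -4-7=-11
a = -1: -1--4=3, -1--1=0, -1-5=-6, -1-6=-7, -1-7=-8
a = 5: 5--4=9, 5--1=6, 5-5=0, 5-6=-1, 5-7=-2
a = 6: 6--4=10, 6--1=7, 6-5=1, 6-6=0, 6-7=-1
a = 7: 7--4=11, 7--1=8, 7-5=2, 7-6=1, 7-7=0
Collecting distinct values (and noting 0 appears from a-a):
A - A = {-11, -10, -9, -8, -7, -6, -3, -2, -1, 0, 1, 2, 3, 6, 7, 8, 9, 10, 11}
|A - A| = 19

A - A = {-11, -10, -9, -8, -7, -6, -3, -2, -1, 0, 1, 2, 3, 6, 7, 8, 9, 10, 11}


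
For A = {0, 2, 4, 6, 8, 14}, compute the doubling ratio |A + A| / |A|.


|A| = 6.
Compute A + A by enumerating all 36 pairs.
A + A = {0, 2, 4, 6, 8, 10, 12, 14, 16, 18, 20, 22, 28}, so |A + A| = 13.
K = |A + A| / |A| = 13/6 (already in lowest terms) ≈ 2.1667.
Reference: AP of size 6 gives K = 11/6 ≈ 1.8333; a fully generic set of size 6 gives K ≈ 3.5000.

|A| = 6, |A + A| = 13, K = 13/6.


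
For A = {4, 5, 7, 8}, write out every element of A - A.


A - A = {a - a' : a, a' ∈ A}.
Compute a - a' for each ordered pair (a, a'):
a = 4: 4-4=0, 4-5=-1, 4-7=-3, 4-8=-4
a = 5: 5-4=1, 5-5=0, 5-7=-2, 5-8=-3
a = 7: 7-4=3, 7-5=2, 7-7=0, 7-8=-1
a = 8: 8-4=4, 8-5=3, 8-7=1, 8-8=0
Collecting distinct values (and noting 0 appears from a-a):
A - A = {-4, -3, -2, -1, 0, 1, 2, 3, 4}
|A - A| = 9

A - A = {-4, -3, -2, -1, 0, 1, 2, 3, 4}


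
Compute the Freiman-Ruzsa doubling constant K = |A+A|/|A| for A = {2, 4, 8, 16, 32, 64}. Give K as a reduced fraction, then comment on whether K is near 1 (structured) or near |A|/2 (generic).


|A| = 6.
Compute A + A by enumerating all 36 pairs.
A + A = {4, 6, 8, 10, 12, 16, 18, 20, 24, 32, 34, 36, 40, 48, 64, 66, 68, 72, 80, 96, 128}, so |A + A| = 21.
K = |A + A| / |A| = 21/6 = 7/2 ≈ 3.5000.
Reference: AP of size 6 gives K = 11/6 ≈ 1.8333; a fully generic set of size 6 gives K ≈ 3.5000.

|A| = 6, |A + A| = 21, K = 21/6 = 7/2.


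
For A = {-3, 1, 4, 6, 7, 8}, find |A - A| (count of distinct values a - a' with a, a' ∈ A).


A - A = {a - a' : a, a' ∈ A}; |A| = 6.
Bounds: 2|A|-1 ≤ |A - A| ≤ |A|² - |A| + 1, i.e. 11 ≤ |A - A| ≤ 31.
Note: 0 ∈ A - A always (from a - a). The set is symmetric: if d ∈ A - A then -d ∈ A - A.
Enumerate nonzero differences d = a - a' with a > a' (then include -d):
Positive differences: {1, 2, 3, 4, 5, 6, 7, 9, 10, 11}
Full difference set: {0} ∪ (positive diffs) ∪ (negative diffs).
|A - A| = 1 + 2·10 = 21 (matches direct enumeration: 21).

|A - A| = 21


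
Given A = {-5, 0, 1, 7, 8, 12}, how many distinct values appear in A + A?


A + A = {a + a' : a, a' ∈ A}; |A| = 6.
General bounds: 2|A| - 1 ≤ |A + A| ≤ |A|(|A|+1)/2, i.e. 11 ≤ |A + A| ≤ 21.
Lower bound 2|A|-1 is attained iff A is an arithmetic progression.
Enumerate sums a + a' for a ≤ a' (symmetric, so this suffices):
a = -5: -5+-5=-10, -5+0=-5, -5+1=-4, -5+7=2, -5+8=3, -5+12=7
a = 0: 0+0=0, 0+1=1, 0+7=7, 0+8=8, 0+12=12
a = 1: 1+1=2, 1+7=8, 1+8=9, 1+12=13
a = 7: 7+7=14, 7+8=15, 7+12=19
a = 8: 8+8=16, 8+12=20
a = 12: 12+12=24
Distinct sums: {-10, -5, -4, 0, 1, 2, 3, 7, 8, 9, 12, 13, 14, 15, 16, 19, 20, 24}
|A + A| = 18

|A + A| = 18


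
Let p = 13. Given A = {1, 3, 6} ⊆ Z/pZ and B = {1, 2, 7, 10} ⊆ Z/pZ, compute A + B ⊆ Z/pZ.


Work in Z/13Z: reduce every sum a + b modulo 13.
Enumerate all 12 pairs:
a = 1: 1+1=2, 1+2=3, 1+7=8, 1+10=11
a = 3: 3+1=4, 3+2=5, 3+7=10, 3+10=0
a = 6: 6+1=7, 6+2=8, 6+7=0, 6+10=3
Distinct residues collected: {0, 2, 3, 4, 5, 7, 8, 10, 11}
|A + B| = 9 (out of 13 total residues).

A + B = {0, 2, 3, 4, 5, 7, 8, 10, 11}


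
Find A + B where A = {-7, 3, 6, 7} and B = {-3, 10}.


A + B = {a + b : a ∈ A, b ∈ B}.
Enumerate all |A|·|B| = 4·2 = 8 pairs (a, b) and collect distinct sums.
a = -7: -7+-3=-10, -7+10=3
a = 3: 3+-3=0, 3+10=13
a = 6: 6+-3=3, 6+10=16
a = 7: 7+-3=4, 7+10=17
Collecting distinct sums: A + B = {-10, 0, 3, 4, 13, 16, 17}
|A + B| = 7

A + B = {-10, 0, 3, 4, 13, 16, 17}


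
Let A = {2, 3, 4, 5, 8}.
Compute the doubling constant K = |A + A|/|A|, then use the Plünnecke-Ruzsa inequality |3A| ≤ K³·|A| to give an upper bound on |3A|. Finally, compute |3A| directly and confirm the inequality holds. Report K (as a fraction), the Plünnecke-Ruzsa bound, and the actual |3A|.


|A| = 5.
Step 1: Compute A + A by enumerating all 25 pairs.
A + A = {4, 5, 6, 7, 8, 9, 10, 11, 12, 13, 16}, so |A + A| = 11.
Step 2: Doubling constant K = |A + A|/|A| = 11/5 = 11/5 ≈ 2.2000.
Step 3: Plünnecke-Ruzsa gives |3A| ≤ K³·|A| = (2.2000)³ · 5 ≈ 53.2400.
Step 4: Compute 3A = A + A + A directly by enumerating all triples (a,b,c) ∈ A³; |3A| = 17.
Step 5: Check 17 ≤ 53.2400? Yes ✓.

K = 11/5, Plünnecke-Ruzsa bound K³|A| ≈ 53.2400, |3A| = 17, inequality holds.


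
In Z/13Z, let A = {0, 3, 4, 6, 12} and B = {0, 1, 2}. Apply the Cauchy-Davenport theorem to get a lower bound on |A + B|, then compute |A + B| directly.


Cauchy-Davenport: |A + B| ≥ min(p, |A| + |B| - 1) for A, B nonempty in Z/pZ.
|A| = 5, |B| = 3, p = 13.
CD lower bound = min(13, 5 + 3 - 1) = min(13, 7) = 7.
Compute A + B mod 13 directly:
a = 0: 0+0=0, 0+1=1, 0+2=2
a = 3: 3+0=3, 3+1=4, 3+2=5
a = 4: 4+0=4, 4+1=5, 4+2=6
a = 6: 6+0=6, 6+1=7, 6+2=8
a = 12: 12+0=12, 12+1=0, 12+2=1
A + B = {0, 1, 2, 3, 4, 5, 6, 7, 8, 12}, so |A + B| = 10.
Verify: 10 ≥ 7? Yes ✓.

CD lower bound = 7, actual |A + B| = 10.


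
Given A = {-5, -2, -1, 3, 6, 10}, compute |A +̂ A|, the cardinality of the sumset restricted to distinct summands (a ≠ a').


Restricted sumset: A +̂ A = {a + a' : a ∈ A, a' ∈ A, a ≠ a'}.
Equivalently, take A + A and drop any sum 2a that is achievable ONLY as a + a for a ∈ A (i.e. sums representable only with equal summands).
Enumerate pairs (a, a') with a < a' (symmetric, so each unordered pair gives one sum; this covers all a ≠ a'):
  -5 + -2 = -7
  -5 + -1 = -6
  -5 + 3 = -2
  -5 + 6 = 1
  -5 + 10 = 5
  -2 + -1 = -3
  -2 + 3 = 1
  -2 + 6 = 4
  -2 + 10 = 8
  -1 + 3 = 2
  -1 + 6 = 5
  -1 + 10 = 9
  3 + 6 = 9
  3 + 10 = 13
  6 + 10 = 16
Collected distinct sums: {-7, -6, -3, -2, 1, 2, 4, 5, 8, 9, 13, 16}
|A +̂ A| = 12
(Reference bound: |A +̂ A| ≥ 2|A| - 3 for |A| ≥ 2, with |A| = 6 giving ≥ 9.)

|A +̂ A| = 12


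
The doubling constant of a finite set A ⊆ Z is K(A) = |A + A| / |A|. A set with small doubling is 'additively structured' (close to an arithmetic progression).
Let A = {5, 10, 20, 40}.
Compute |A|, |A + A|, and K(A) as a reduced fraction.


|A| = 4.
Compute A + A by enumerating all 16 pairs.
A + A = {10, 15, 20, 25, 30, 40, 45, 50, 60, 80}, so |A + A| = 10.
K = |A + A| / |A| = 10/4 = 5/2 ≈ 2.5000.
Reference: AP of size 4 gives K = 7/4 ≈ 1.7500; a fully generic set of size 4 gives K ≈ 2.5000.

|A| = 4, |A + A| = 10, K = 10/4 = 5/2.


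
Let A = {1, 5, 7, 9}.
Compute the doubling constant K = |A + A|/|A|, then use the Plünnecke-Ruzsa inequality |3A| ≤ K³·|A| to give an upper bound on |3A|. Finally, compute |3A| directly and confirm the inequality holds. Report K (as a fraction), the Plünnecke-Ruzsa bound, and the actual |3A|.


|A| = 4.
Step 1: Compute A + A by enumerating all 16 pairs.
A + A = {2, 6, 8, 10, 12, 14, 16, 18}, so |A + A| = 8.
Step 2: Doubling constant K = |A + A|/|A| = 8/4 = 8/4 ≈ 2.0000.
Step 3: Plünnecke-Ruzsa gives |3A| ≤ K³·|A| = (2.0000)³ · 4 ≈ 32.0000.
Step 4: Compute 3A = A + A + A directly by enumerating all triples (a,b,c) ∈ A³; |3A| = 12.
Step 5: Check 12 ≤ 32.0000? Yes ✓.

K = 8/4, Plünnecke-Ruzsa bound K³|A| ≈ 32.0000, |3A| = 12, inequality holds.


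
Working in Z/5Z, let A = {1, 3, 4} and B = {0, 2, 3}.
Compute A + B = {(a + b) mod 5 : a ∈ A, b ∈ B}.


Work in Z/5Z: reduce every sum a + b modulo 5.
Enumerate all 9 pairs:
a = 1: 1+0=1, 1+2=3, 1+3=4
a = 3: 3+0=3, 3+2=0, 3+3=1
a = 4: 4+0=4, 4+2=1, 4+3=2
Distinct residues collected: {0, 1, 2, 3, 4}
|A + B| = 5 (out of 5 total residues).

A + B = {0, 1, 2, 3, 4}


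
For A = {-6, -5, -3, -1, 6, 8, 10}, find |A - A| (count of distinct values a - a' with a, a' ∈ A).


A - A = {a - a' : a, a' ∈ A}; |A| = 7.
Bounds: 2|A|-1 ≤ |A - A| ≤ |A|² - |A| + 1, i.e. 13 ≤ |A - A| ≤ 43.
Note: 0 ∈ A - A always (from a - a). The set is symmetric: if d ∈ A - A then -d ∈ A - A.
Enumerate nonzero differences d = a - a' with a > a' (then include -d):
Positive differences: {1, 2, 3, 4, 5, 7, 9, 11, 12, 13, 14, 15, 16}
Full difference set: {0} ∪ (positive diffs) ∪ (negative diffs).
|A - A| = 1 + 2·13 = 27 (matches direct enumeration: 27).

|A - A| = 27


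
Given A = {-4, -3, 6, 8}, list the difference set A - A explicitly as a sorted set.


A - A = {a - a' : a, a' ∈ A}.
Compute a - a' for each ordered pair (a, a'):
a = -4: -4--4=0, -4--3=-1, -4-6=-10, -4-8=-12
a = -3: -3--4=1, -3--3=0, -3-6=-9, -3-8=-11
a = 6: 6--4=10, 6--3=9, 6-6=0, 6-8=-2
a = 8: 8--4=12, 8--3=11, 8-6=2, 8-8=0
Collecting distinct values (and noting 0 appears from a-a):
A - A = {-12, -11, -10, -9, -2, -1, 0, 1, 2, 9, 10, 11, 12}
|A - A| = 13

A - A = {-12, -11, -10, -9, -2, -1, 0, 1, 2, 9, 10, 11, 12}


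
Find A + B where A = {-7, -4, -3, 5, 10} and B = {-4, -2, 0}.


A + B = {a + b : a ∈ A, b ∈ B}.
Enumerate all |A|·|B| = 5·3 = 15 pairs (a, b) and collect distinct sums.
a = -7: -7+-4=-11, -7+-2=-9, -7+0=-7
a = -4: -4+-4=-8, -4+-2=-6, -4+0=-4
a = -3: -3+-4=-7, -3+-2=-5, -3+0=-3
a = 5: 5+-4=1, 5+-2=3, 5+0=5
a = 10: 10+-4=6, 10+-2=8, 10+0=10
Collecting distinct sums: A + B = {-11, -9, -8, -7, -6, -5, -4, -3, 1, 3, 5, 6, 8, 10}
|A + B| = 14

A + B = {-11, -9, -8, -7, -6, -5, -4, -3, 1, 3, 5, 6, 8, 10}


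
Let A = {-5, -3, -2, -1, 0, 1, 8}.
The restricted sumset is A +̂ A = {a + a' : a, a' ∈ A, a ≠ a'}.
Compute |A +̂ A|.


Restricted sumset: A +̂ A = {a + a' : a ∈ A, a' ∈ A, a ≠ a'}.
Equivalently, take A + A and drop any sum 2a that is achievable ONLY as a + a for a ∈ A (i.e. sums representable only with equal summands).
Enumerate pairs (a, a') with a < a' (symmetric, so each unordered pair gives one sum; this covers all a ≠ a'):
  -5 + -3 = -8
  -5 + -2 = -7
  -5 + -1 = -6
  -5 + 0 = -5
  -5 + 1 = -4
  -5 + 8 = 3
  -3 + -2 = -5
  -3 + -1 = -4
  -3 + 0 = -3
  -3 + 1 = -2
  -3 + 8 = 5
  -2 + -1 = -3
  -2 + 0 = -2
  -2 + 1 = -1
  -2 + 8 = 6
  -1 + 0 = -1
  -1 + 1 = 0
  -1 + 8 = 7
  0 + 1 = 1
  0 + 8 = 8
  1 + 8 = 9
Collected distinct sums: {-8, -7, -6, -5, -4, -3, -2, -1, 0, 1, 3, 5, 6, 7, 8, 9}
|A +̂ A| = 16
(Reference bound: |A +̂ A| ≥ 2|A| - 3 for |A| ≥ 2, with |A| = 7 giving ≥ 11.)

|A +̂ A| = 16


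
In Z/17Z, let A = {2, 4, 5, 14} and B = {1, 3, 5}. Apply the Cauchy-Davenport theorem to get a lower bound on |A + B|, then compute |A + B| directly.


Cauchy-Davenport: |A + B| ≥ min(p, |A| + |B| - 1) for A, B nonempty in Z/pZ.
|A| = 4, |B| = 3, p = 17.
CD lower bound = min(17, 4 + 3 - 1) = min(17, 6) = 6.
Compute A + B mod 17 directly:
a = 2: 2+1=3, 2+3=5, 2+5=7
a = 4: 4+1=5, 4+3=7, 4+5=9
a = 5: 5+1=6, 5+3=8, 5+5=10
a = 14: 14+1=15, 14+3=0, 14+5=2
A + B = {0, 2, 3, 5, 6, 7, 8, 9, 10, 15}, so |A + B| = 10.
Verify: 10 ≥ 6? Yes ✓.

CD lower bound = 6, actual |A + B| = 10.


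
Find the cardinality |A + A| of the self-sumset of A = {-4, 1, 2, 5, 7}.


A + A = {a + a' : a, a' ∈ A}; |A| = 5.
General bounds: 2|A| - 1 ≤ |A + A| ≤ |A|(|A|+1)/2, i.e. 9 ≤ |A + A| ≤ 15.
Lower bound 2|A|-1 is attained iff A is an arithmetic progression.
Enumerate sums a + a' for a ≤ a' (symmetric, so this suffices):
a = -4: -4+-4=-8, -4+1=-3, -4+2=-2, -4+5=1, -4+7=3
a = 1: 1+1=2, 1+2=3, 1+5=6, 1+7=8
a = 2: 2+2=4, 2+5=7, 2+7=9
a = 5: 5+5=10, 5+7=12
a = 7: 7+7=14
Distinct sums: {-8, -3, -2, 1, 2, 3, 4, 6, 7, 8, 9, 10, 12, 14}
|A + A| = 14

|A + A| = 14


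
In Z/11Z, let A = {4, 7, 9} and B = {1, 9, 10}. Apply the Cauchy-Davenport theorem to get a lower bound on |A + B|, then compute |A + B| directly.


Cauchy-Davenport: |A + B| ≥ min(p, |A| + |B| - 1) for A, B nonempty in Z/pZ.
|A| = 3, |B| = 3, p = 11.
CD lower bound = min(11, 3 + 3 - 1) = min(11, 5) = 5.
Compute A + B mod 11 directly:
a = 4: 4+1=5, 4+9=2, 4+10=3
a = 7: 7+1=8, 7+9=5, 7+10=6
a = 9: 9+1=10, 9+9=7, 9+10=8
A + B = {2, 3, 5, 6, 7, 8, 10}, so |A + B| = 7.
Verify: 7 ≥ 5? Yes ✓.

CD lower bound = 5, actual |A + B| = 7.


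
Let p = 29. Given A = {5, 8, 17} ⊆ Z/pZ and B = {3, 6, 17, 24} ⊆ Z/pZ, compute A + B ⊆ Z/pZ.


Work in Z/29Z: reduce every sum a + b modulo 29.
Enumerate all 12 pairs:
a = 5: 5+3=8, 5+6=11, 5+17=22, 5+24=0
a = 8: 8+3=11, 8+6=14, 8+17=25, 8+24=3
a = 17: 17+3=20, 17+6=23, 17+17=5, 17+24=12
Distinct residues collected: {0, 3, 5, 8, 11, 12, 14, 20, 22, 23, 25}
|A + B| = 11 (out of 29 total residues).

A + B = {0, 3, 5, 8, 11, 12, 14, 20, 22, 23, 25}


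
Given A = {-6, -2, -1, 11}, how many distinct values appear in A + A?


A + A = {a + a' : a, a' ∈ A}; |A| = 4.
General bounds: 2|A| - 1 ≤ |A + A| ≤ |A|(|A|+1)/2, i.e. 7 ≤ |A + A| ≤ 10.
Lower bound 2|A|-1 is attained iff A is an arithmetic progression.
Enumerate sums a + a' for a ≤ a' (symmetric, so this suffices):
a = -6: -6+-6=-12, -6+-2=-8, -6+-1=-7, -6+11=5
a = -2: -2+-2=-4, -2+-1=-3, -2+11=9
a = -1: -1+-1=-2, -1+11=10
a = 11: 11+11=22
Distinct sums: {-12, -8, -7, -4, -3, -2, 5, 9, 10, 22}
|A + A| = 10

|A + A| = 10


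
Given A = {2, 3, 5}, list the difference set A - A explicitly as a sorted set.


A - A = {a - a' : a, a' ∈ A}.
Compute a - a' for each ordered pair (a, a'):
a = 2: 2-2=0, 2-3=-1, 2-5=-3
a = 3: 3-2=1, 3-3=0, 3-5=-2
a = 5: 5-2=3, 5-3=2, 5-5=0
Collecting distinct values (and noting 0 appears from a-a):
A - A = {-3, -2, -1, 0, 1, 2, 3}
|A - A| = 7

A - A = {-3, -2, -1, 0, 1, 2, 3}


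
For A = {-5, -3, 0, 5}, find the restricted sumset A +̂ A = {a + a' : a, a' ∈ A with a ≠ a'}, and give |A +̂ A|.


Restricted sumset: A +̂ A = {a + a' : a ∈ A, a' ∈ A, a ≠ a'}.
Equivalently, take A + A and drop any sum 2a that is achievable ONLY as a + a for a ∈ A (i.e. sums representable only with equal summands).
Enumerate pairs (a, a') with a < a' (symmetric, so each unordered pair gives one sum; this covers all a ≠ a'):
  -5 + -3 = -8
  -5 + 0 = -5
  -5 + 5 = 0
  -3 + 0 = -3
  -3 + 5 = 2
  0 + 5 = 5
Collected distinct sums: {-8, -5, -3, 0, 2, 5}
|A +̂ A| = 6
(Reference bound: |A +̂ A| ≥ 2|A| - 3 for |A| ≥ 2, with |A| = 4 giving ≥ 5.)

|A +̂ A| = 6


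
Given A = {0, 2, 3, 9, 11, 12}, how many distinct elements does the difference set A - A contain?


A - A = {a - a' : a, a' ∈ A}; |A| = 6.
Bounds: 2|A|-1 ≤ |A - A| ≤ |A|² - |A| + 1, i.e. 11 ≤ |A - A| ≤ 31.
Note: 0 ∈ A - A always (from a - a). The set is symmetric: if d ∈ A - A then -d ∈ A - A.
Enumerate nonzero differences d = a - a' with a > a' (then include -d):
Positive differences: {1, 2, 3, 6, 7, 8, 9, 10, 11, 12}
Full difference set: {0} ∪ (positive diffs) ∪ (negative diffs).
|A - A| = 1 + 2·10 = 21 (matches direct enumeration: 21).

|A - A| = 21


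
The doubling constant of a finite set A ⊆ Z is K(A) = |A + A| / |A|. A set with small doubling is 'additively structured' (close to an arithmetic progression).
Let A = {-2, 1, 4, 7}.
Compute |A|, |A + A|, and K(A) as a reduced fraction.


|A| = 4.
Compute A + A by enumerating all 16 pairs.
A + A = {-4, -1, 2, 5, 8, 11, 14}, so |A + A| = 7.
K = |A + A| / |A| = 7/4 (already in lowest terms) ≈ 1.7500.
Reference: AP of size 4 gives K = 7/4 ≈ 1.7500; a fully generic set of size 4 gives K ≈ 2.5000.

|A| = 4, |A + A| = 7, K = 7/4.


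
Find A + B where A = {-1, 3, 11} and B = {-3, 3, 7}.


A + B = {a + b : a ∈ A, b ∈ B}.
Enumerate all |A|·|B| = 3·3 = 9 pairs (a, b) and collect distinct sums.
a = -1: -1+-3=-4, -1+3=2, -1+7=6
a = 3: 3+-3=0, 3+3=6, 3+7=10
a = 11: 11+-3=8, 11+3=14, 11+7=18
Collecting distinct sums: A + B = {-4, 0, 2, 6, 8, 10, 14, 18}
|A + B| = 8

A + B = {-4, 0, 2, 6, 8, 10, 14, 18}


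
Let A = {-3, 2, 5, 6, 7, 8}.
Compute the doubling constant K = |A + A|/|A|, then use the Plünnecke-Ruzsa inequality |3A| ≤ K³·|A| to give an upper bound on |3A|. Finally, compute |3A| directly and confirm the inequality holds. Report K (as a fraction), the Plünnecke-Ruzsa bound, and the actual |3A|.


|A| = 6.
Step 1: Compute A + A by enumerating all 36 pairs.
A + A = {-6, -1, 2, 3, 4, 5, 7, 8, 9, 10, 11, 12, 13, 14, 15, 16}, so |A + A| = 16.
Step 2: Doubling constant K = |A + A|/|A| = 16/6 = 16/6 ≈ 2.6667.
Step 3: Plünnecke-Ruzsa gives |3A| ≤ K³·|A| = (2.6667)³ · 6 ≈ 113.7778.
Step 4: Compute 3A = A + A + A directly by enumerating all triples (a,b,c) ∈ A³; |3A| = 27.
Step 5: Check 27 ≤ 113.7778? Yes ✓.

K = 16/6, Plünnecke-Ruzsa bound K³|A| ≈ 113.7778, |3A| = 27, inequality holds.


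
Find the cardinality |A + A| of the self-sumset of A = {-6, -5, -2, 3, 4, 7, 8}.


A + A = {a + a' : a, a' ∈ A}; |A| = 7.
General bounds: 2|A| - 1 ≤ |A + A| ≤ |A|(|A|+1)/2, i.e. 13 ≤ |A + A| ≤ 28.
Lower bound 2|A|-1 is attained iff A is an arithmetic progression.
Enumerate sums a + a' for a ≤ a' (symmetric, so this suffices):
a = -6: -6+-6=-12, -6+-5=-11, -6+-2=-8, -6+3=-3, -6+4=-2, -6+7=1, -6+8=2
a = -5: -5+-5=-10, -5+-2=-7, -5+3=-2, -5+4=-1, -5+7=2, -5+8=3
a = -2: -2+-2=-4, -2+3=1, -2+4=2, -2+7=5, -2+8=6
a = 3: 3+3=6, 3+4=7, 3+7=10, 3+8=11
a = 4: 4+4=8, 4+7=11, 4+8=12
a = 7: 7+7=14, 7+8=15
a = 8: 8+8=16
Distinct sums: {-12, -11, -10, -8, -7, -4, -3, -2, -1, 1, 2, 3, 5, 6, 7, 8, 10, 11, 12, 14, 15, 16}
|A + A| = 22

|A + A| = 22


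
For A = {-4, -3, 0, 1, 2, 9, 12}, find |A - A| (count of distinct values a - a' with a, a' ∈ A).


A - A = {a - a' : a, a' ∈ A}; |A| = 7.
Bounds: 2|A|-1 ≤ |A - A| ≤ |A|² - |A| + 1, i.e. 13 ≤ |A - A| ≤ 43.
Note: 0 ∈ A - A always (from a - a). The set is symmetric: if d ∈ A - A then -d ∈ A - A.
Enumerate nonzero differences d = a - a' with a > a' (then include -d):
Positive differences: {1, 2, 3, 4, 5, 6, 7, 8, 9, 10, 11, 12, 13, 15, 16}
Full difference set: {0} ∪ (positive diffs) ∪ (negative diffs).
|A - A| = 1 + 2·15 = 31 (matches direct enumeration: 31).

|A - A| = 31


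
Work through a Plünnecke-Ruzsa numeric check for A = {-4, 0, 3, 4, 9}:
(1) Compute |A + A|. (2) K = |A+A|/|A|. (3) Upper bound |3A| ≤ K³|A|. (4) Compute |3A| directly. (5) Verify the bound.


|A| = 5.
Step 1: Compute A + A by enumerating all 25 pairs.
A + A = {-8, -4, -1, 0, 3, 4, 5, 6, 7, 8, 9, 12, 13, 18}, so |A + A| = 14.
Step 2: Doubling constant K = |A + A|/|A| = 14/5 = 14/5 ≈ 2.8000.
Step 3: Plünnecke-Ruzsa gives |3A| ≤ K³·|A| = (2.8000)³ · 5 ≈ 109.7600.
Step 4: Compute 3A = A + A + A directly by enumerating all triples (a,b,c) ∈ A³; |3A| = 27.
Step 5: Check 27 ≤ 109.7600? Yes ✓.

K = 14/5, Plünnecke-Ruzsa bound K³|A| ≈ 109.7600, |3A| = 27, inequality holds.


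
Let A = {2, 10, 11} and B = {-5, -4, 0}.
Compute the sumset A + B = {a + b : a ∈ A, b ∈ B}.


A + B = {a + b : a ∈ A, b ∈ B}.
Enumerate all |A|·|B| = 3·3 = 9 pairs (a, b) and collect distinct sums.
a = 2: 2+-5=-3, 2+-4=-2, 2+0=2
a = 10: 10+-5=5, 10+-4=6, 10+0=10
a = 11: 11+-5=6, 11+-4=7, 11+0=11
Collecting distinct sums: A + B = {-3, -2, 2, 5, 6, 7, 10, 11}
|A + B| = 8

A + B = {-3, -2, 2, 5, 6, 7, 10, 11}


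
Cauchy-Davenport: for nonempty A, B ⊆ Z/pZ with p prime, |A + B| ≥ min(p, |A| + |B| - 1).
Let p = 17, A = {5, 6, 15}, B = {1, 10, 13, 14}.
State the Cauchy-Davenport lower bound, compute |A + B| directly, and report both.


Cauchy-Davenport: |A + B| ≥ min(p, |A| + |B| - 1) for A, B nonempty in Z/pZ.
|A| = 3, |B| = 4, p = 17.
CD lower bound = min(17, 3 + 4 - 1) = min(17, 6) = 6.
Compute A + B mod 17 directly:
a = 5: 5+1=6, 5+10=15, 5+13=1, 5+14=2
a = 6: 6+1=7, 6+10=16, 6+13=2, 6+14=3
a = 15: 15+1=16, 15+10=8, 15+13=11, 15+14=12
A + B = {1, 2, 3, 6, 7, 8, 11, 12, 15, 16}, so |A + B| = 10.
Verify: 10 ≥ 6? Yes ✓.

CD lower bound = 6, actual |A + B| = 10.


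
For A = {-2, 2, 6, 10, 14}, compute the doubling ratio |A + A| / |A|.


|A| = 5.
Compute A + A by enumerating all 25 pairs.
A + A = {-4, 0, 4, 8, 12, 16, 20, 24, 28}, so |A + A| = 9.
K = |A + A| / |A| = 9/5 (already in lowest terms) ≈ 1.8000.
Reference: AP of size 5 gives K = 9/5 ≈ 1.8000; a fully generic set of size 5 gives K ≈ 3.0000.

|A| = 5, |A + A| = 9, K = 9/5.


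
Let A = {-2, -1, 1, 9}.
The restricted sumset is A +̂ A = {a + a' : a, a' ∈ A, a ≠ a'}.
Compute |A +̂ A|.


Restricted sumset: A +̂ A = {a + a' : a ∈ A, a' ∈ A, a ≠ a'}.
Equivalently, take A + A and drop any sum 2a that is achievable ONLY as a + a for a ∈ A (i.e. sums representable only with equal summands).
Enumerate pairs (a, a') with a < a' (symmetric, so each unordered pair gives one sum; this covers all a ≠ a'):
  -2 + -1 = -3
  -2 + 1 = -1
  -2 + 9 = 7
  -1 + 1 = 0
  -1 + 9 = 8
  1 + 9 = 10
Collected distinct sums: {-3, -1, 0, 7, 8, 10}
|A +̂ A| = 6
(Reference bound: |A +̂ A| ≥ 2|A| - 3 for |A| ≥ 2, with |A| = 4 giving ≥ 5.)

|A +̂ A| = 6


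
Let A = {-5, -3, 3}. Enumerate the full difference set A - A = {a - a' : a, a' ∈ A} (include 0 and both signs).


A - A = {a - a' : a, a' ∈ A}.
Compute a - a' for each ordered pair (a, a'):
a = -5: -5--5=0, -5--3=-2, -5-3=-8
a = -3: -3--5=2, -3--3=0, -3-3=-6
a = 3: 3--5=8, 3--3=6, 3-3=0
Collecting distinct values (and noting 0 appears from a-a):
A - A = {-8, -6, -2, 0, 2, 6, 8}
|A - A| = 7

A - A = {-8, -6, -2, 0, 2, 6, 8}


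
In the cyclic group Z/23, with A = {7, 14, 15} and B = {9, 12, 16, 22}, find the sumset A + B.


Work in Z/23Z: reduce every sum a + b modulo 23.
Enumerate all 12 pairs:
a = 7: 7+9=16, 7+12=19, 7+16=0, 7+22=6
a = 14: 14+9=0, 14+12=3, 14+16=7, 14+22=13
a = 15: 15+9=1, 15+12=4, 15+16=8, 15+22=14
Distinct residues collected: {0, 1, 3, 4, 6, 7, 8, 13, 14, 16, 19}
|A + B| = 11 (out of 23 total residues).

A + B = {0, 1, 3, 4, 6, 7, 8, 13, 14, 16, 19}


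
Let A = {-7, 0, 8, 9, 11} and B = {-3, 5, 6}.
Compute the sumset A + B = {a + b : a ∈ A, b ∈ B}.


A + B = {a + b : a ∈ A, b ∈ B}.
Enumerate all |A|·|B| = 5·3 = 15 pairs (a, b) and collect distinct sums.
a = -7: -7+-3=-10, -7+5=-2, -7+6=-1
a = 0: 0+-3=-3, 0+5=5, 0+6=6
a = 8: 8+-3=5, 8+5=13, 8+6=14
a = 9: 9+-3=6, 9+5=14, 9+6=15
a = 11: 11+-3=8, 11+5=16, 11+6=17
Collecting distinct sums: A + B = {-10, -3, -2, -1, 5, 6, 8, 13, 14, 15, 16, 17}
|A + B| = 12

A + B = {-10, -3, -2, -1, 5, 6, 8, 13, 14, 15, 16, 17}


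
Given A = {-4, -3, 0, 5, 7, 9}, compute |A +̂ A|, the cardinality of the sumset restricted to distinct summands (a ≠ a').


Restricted sumset: A +̂ A = {a + a' : a ∈ A, a' ∈ A, a ≠ a'}.
Equivalently, take A + A and drop any sum 2a that is achievable ONLY as a + a for a ∈ A (i.e. sums representable only with equal summands).
Enumerate pairs (a, a') with a < a' (symmetric, so each unordered pair gives one sum; this covers all a ≠ a'):
  -4 + -3 = -7
  -4 + 0 = -4
  -4 + 5 = 1
  -4 + 7 = 3
  -4 + 9 = 5
  -3 + 0 = -3
  -3 + 5 = 2
  -3 + 7 = 4
  -3 + 9 = 6
  0 + 5 = 5
  0 + 7 = 7
  0 + 9 = 9
  5 + 7 = 12
  5 + 9 = 14
  7 + 9 = 16
Collected distinct sums: {-7, -4, -3, 1, 2, 3, 4, 5, 6, 7, 9, 12, 14, 16}
|A +̂ A| = 14
(Reference bound: |A +̂ A| ≥ 2|A| - 3 for |A| ≥ 2, with |A| = 6 giving ≥ 9.)

|A +̂ A| = 14


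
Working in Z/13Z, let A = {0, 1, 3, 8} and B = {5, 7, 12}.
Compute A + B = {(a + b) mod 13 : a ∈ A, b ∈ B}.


Work in Z/13Z: reduce every sum a + b modulo 13.
Enumerate all 12 pairs:
a = 0: 0+5=5, 0+7=7, 0+12=12
a = 1: 1+5=6, 1+7=8, 1+12=0
a = 3: 3+5=8, 3+7=10, 3+12=2
a = 8: 8+5=0, 8+7=2, 8+12=7
Distinct residues collected: {0, 2, 5, 6, 7, 8, 10, 12}
|A + B| = 8 (out of 13 total residues).

A + B = {0, 2, 5, 6, 7, 8, 10, 12}


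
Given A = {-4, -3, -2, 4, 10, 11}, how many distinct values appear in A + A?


A + A = {a + a' : a, a' ∈ A}; |A| = 6.
General bounds: 2|A| - 1 ≤ |A + A| ≤ |A|(|A|+1)/2, i.e. 11 ≤ |A + A| ≤ 21.
Lower bound 2|A|-1 is attained iff A is an arithmetic progression.
Enumerate sums a + a' for a ≤ a' (symmetric, so this suffices):
a = -4: -4+-4=-8, -4+-3=-7, -4+-2=-6, -4+4=0, -4+10=6, -4+11=7
a = -3: -3+-3=-6, -3+-2=-5, -3+4=1, -3+10=7, -3+11=8
a = -2: -2+-2=-4, -2+4=2, -2+10=8, -2+11=9
a = 4: 4+4=8, 4+10=14, 4+11=15
a = 10: 10+10=20, 10+11=21
a = 11: 11+11=22
Distinct sums: {-8, -7, -6, -5, -4, 0, 1, 2, 6, 7, 8, 9, 14, 15, 20, 21, 22}
|A + A| = 17

|A + A| = 17


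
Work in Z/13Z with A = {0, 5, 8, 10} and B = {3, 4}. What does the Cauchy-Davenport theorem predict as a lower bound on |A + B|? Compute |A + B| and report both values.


Cauchy-Davenport: |A + B| ≥ min(p, |A| + |B| - 1) for A, B nonempty in Z/pZ.
|A| = 4, |B| = 2, p = 13.
CD lower bound = min(13, 4 + 2 - 1) = min(13, 5) = 5.
Compute A + B mod 13 directly:
a = 0: 0+3=3, 0+4=4
a = 5: 5+3=8, 5+4=9
a = 8: 8+3=11, 8+4=12
a = 10: 10+3=0, 10+4=1
A + B = {0, 1, 3, 4, 8, 9, 11, 12}, so |A + B| = 8.
Verify: 8 ≥ 5? Yes ✓.

CD lower bound = 5, actual |A + B| = 8.


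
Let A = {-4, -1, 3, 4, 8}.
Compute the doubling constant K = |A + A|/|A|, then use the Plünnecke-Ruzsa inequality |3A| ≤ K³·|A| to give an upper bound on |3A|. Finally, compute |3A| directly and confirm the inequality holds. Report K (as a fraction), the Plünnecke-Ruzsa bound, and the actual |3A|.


|A| = 5.
Step 1: Compute A + A by enumerating all 25 pairs.
A + A = {-8, -5, -2, -1, 0, 2, 3, 4, 6, 7, 8, 11, 12, 16}, so |A + A| = 14.
Step 2: Doubling constant K = |A + A|/|A| = 14/5 = 14/5 ≈ 2.8000.
Step 3: Plünnecke-Ruzsa gives |3A| ≤ K³·|A| = (2.8000)³ · 5 ≈ 109.7600.
Step 4: Compute 3A = A + A + A directly by enumerating all triples (a,b,c) ∈ A³; |3A| = 27.
Step 5: Check 27 ≤ 109.7600? Yes ✓.

K = 14/5, Plünnecke-Ruzsa bound K³|A| ≈ 109.7600, |3A| = 27, inequality holds.


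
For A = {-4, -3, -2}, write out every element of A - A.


A - A = {a - a' : a, a' ∈ A}.
Compute a - a' for each ordered pair (a, a'):
a = -4: -4--4=0, -4--3=-1, -4--2=-2
a = -3: -3--4=1, -3--3=0, -3--2=-1
a = -2: -2--4=2, -2--3=1, -2--2=0
Collecting distinct values (and noting 0 appears from a-a):
A - A = {-2, -1, 0, 1, 2}
|A - A| = 5

A - A = {-2, -1, 0, 1, 2}


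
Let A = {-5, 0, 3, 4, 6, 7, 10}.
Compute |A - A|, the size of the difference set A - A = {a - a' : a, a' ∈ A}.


A - A = {a - a' : a, a' ∈ A}; |A| = 7.
Bounds: 2|A|-1 ≤ |A - A| ≤ |A|² - |A| + 1, i.e. 13 ≤ |A - A| ≤ 43.
Note: 0 ∈ A - A always (from a - a). The set is symmetric: if d ∈ A - A then -d ∈ A - A.
Enumerate nonzero differences d = a - a' with a > a' (then include -d):
Positive differences: {1, 2, 3, 4, 5, 6, 7, 8, 9, 10, 11, 12, 15}
Full difference set: {0} ∪ (positive diffs) ∪ (negative diffs).
|A - A| = 1 + 2·13 = 27 (matches direct enumeration: 27).

|A - A| = 27


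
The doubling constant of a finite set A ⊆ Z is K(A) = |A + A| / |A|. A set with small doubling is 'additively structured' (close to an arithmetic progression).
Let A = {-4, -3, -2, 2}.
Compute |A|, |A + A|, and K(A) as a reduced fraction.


|A| = 4.
Compute A + A by enumerating all 16 pairs.
A + A = {-8, -7, -6, -5, -4, -2, -1, 0, 4}, so |A + A| = 9.
K = |A + A| / |A| = 9/4 (already in lowest terms) ≈ 2.2500.
Reference: AP of size 4 gives K = 7/4 ≈ 1.7500; a fully generic set of size 4 gives K ≈ 2.5000.

|A| = 4, |A + A| = 9, K = 9/4.


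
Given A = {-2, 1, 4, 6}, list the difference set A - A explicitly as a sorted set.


A - A = {a - a' : a, a' ∈ A}.
Compute a - a' for each ordered pair (a, a'):
a = -2: -2--2=0, -2-1=-3, -2-4=-6, -2-6=-8
a = 1: 1--2=3, 1-1=0, 1-4=-3, 1-6=-5
a = 4: 4--2=6, 4-1=3, 4-4=0, 4-6=-2
a = 6: 6--2=8, 6-1=5, 6-4=2, 6-6=0
Collecting distinct values (and noting 0 appears from a-a):
A - A = {-8, -6, -5, -3, -2, 0, 2, 3, 5, 6, 8}
|A - A| = 11

A - A = {-8, -6, -5, -3, -2, 0, 2, 3, 5, 6, 8}


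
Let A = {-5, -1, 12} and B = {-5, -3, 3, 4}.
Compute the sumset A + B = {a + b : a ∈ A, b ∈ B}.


A + B = {a + b : a ∈ A, b ∈ B}.
Enumerate all |A|·|B| = 3·4 = 12 pairs (a, b) and collect distinct sums.
a = -5: -5+-5=-10, -5+-3=-8, -5+3=-2, -5+4=-1
a = -1: -1+-5=-6, -1+-3=-4, -1+3=2, -1+4=3
a = 12: 12+-5=7, 12+-3=9, 12+3=15, 12+4=16
Collecting distinct sums: A + B = {-10, -8, -6, -4, -2, -1, 2, 3, 7, 9, 15, 16}
|A + B| = 12

A + B = {-10, -8, -6, -4, -2, -1, 2, 3, 7, 9, 15, 16}


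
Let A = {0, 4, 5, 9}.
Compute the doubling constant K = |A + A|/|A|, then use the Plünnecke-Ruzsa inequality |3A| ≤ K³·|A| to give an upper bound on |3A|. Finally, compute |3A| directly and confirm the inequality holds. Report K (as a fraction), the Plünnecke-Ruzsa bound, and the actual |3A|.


|A| = 4.
Step 1: Compute A + A by enumerating all 16 pairs.
A + A = {0, 4, 5, 8, 9, 10, 13, 14, 18}, so |A + A| = 9.
Step 2: Doubling constant K = |A + A|/|A| = 9/4 = 9/4 ≈ 2.2500.
Step 3: Plünnecke-Ruzsa gives |3A| ≤ K³·|A| = (2.2500)³ · 4 ≈ 45.5625.
Step 4: Compute 3A = A + A + A directly by enumerating all triples (a,b,c) ∈ A³; |3A| = 16.
Step 5: Check 16 ≤ 45.5625? Yes ✓.

K = 9/4, Plünnecke-Ruzsa bound K³|A| ≈ 45.5625, |3A| = 16, inequality holds.


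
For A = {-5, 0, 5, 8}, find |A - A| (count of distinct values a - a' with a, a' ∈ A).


A - A = {a - a' : a, a' ∈ A}; |A| = 4.
Bounds: 2|A|-1 ≤ |A - A| ≤ |A|² - |A| + 1, i.e. 7 ≤ |A - A| ≤ 13.
Note: 0 ∈ A - A always (from a - a). The set is symmetric: if d ∈ A - A then -d ∈ A - A.
Enumerate nonzero differences d = a - a' with a > a' (then include -d):
Positive differences: {3, 5, 8, 10, 13}
Full difference set: {0} ∪ (positive diffs) ∪ (negative diffs).
|A - A| = 1 + 2·5 = 11 (matches direct enumeration: 11).

|A - A| = 11


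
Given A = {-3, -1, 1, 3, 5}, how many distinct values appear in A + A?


A + A = {a + a' : a, a' ∈ A}; |A| = 5.
General bounds: 2|A| - 1 ≤ |A + A| ≤ |A|(|A|+1)/2, i.e. 9 ≤ |A + A| ≤ 15.
Lower bound 2|A|-1 is attained iff A is an arithmetic progression.
Enumerate sums a + a' for a ≤ a' (symmetric, so this suffices):
a = -3: -3+-3=-6, -3+-1=-4, -3+1=-2, -3+3=0, -3+5=2
a = -1: -1+-1=-2, -1+1=0, -1+3=2, -1+5=4
a = 1: 1+1=2, 1+3=4, 1+5=6
a = 3: 3+3=6, 3+5=8
a = 5: 5+5=10
Distinct sums: {-6, -4, -2, 0, 2, 4, 6, 8, 10}
|A + A| = 9

|A + A| = 9


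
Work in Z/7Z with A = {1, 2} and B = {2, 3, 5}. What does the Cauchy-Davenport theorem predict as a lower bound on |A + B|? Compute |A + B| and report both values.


Cauchy-Davenport: |A + B| ≥ min(p, |A| + |B| - 1) for A, B nonempty in Z/pZ.
|A| = 2, |B| = 3, p = 7.
CD lower bound = min(7, 2 + 3 - 1) = min(7, 4) = 4.
Compute A + B mod 7 directly:
a = 1: 1+2=3, 1+3=4, 1+5=6
a = 2: 2+2=4, 2+3=5, 2+5=0
A + B = {0, 3, 4, 5, 6}, so |A + B| = 5.
Verify: 5 ≥ 4? Yes ✓.

CD lower bound = 4, actual |A + B| = 5.


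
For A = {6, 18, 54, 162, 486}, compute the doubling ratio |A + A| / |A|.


|A| = 5.
Compute A + A by enumerating all 25 pairs.
A + A = {12, 24, 36, 60, 72, 108, 168, 180, 216, 324, 492, 504, 540, 648, 972}, so |A + A| = 15.
K = |A + A| / |A| = 15/5 = 3/1 ≈ 3.0000.
Reference: AP of size 5 gives K = 9/5 ≈ 1.8000; a fully generic set of size 5 gives K ≈ 3.0000.

|A| = 5, |A + A| = 15, K = 15/5 = 3/1.


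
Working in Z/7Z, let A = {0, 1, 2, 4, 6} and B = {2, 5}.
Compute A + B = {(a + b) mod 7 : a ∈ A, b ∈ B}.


Work in Z/7Z: reduce every sum a + b modulo 7.
Enumerate all 10 pairs:
a = 0: 0+2=2, 0+5=5
a = 1: 1+2=3, 1+5=6
a = 2: 2+2=4, 2+5=0
a = 4: 4+2=6, 4+5=2
a = 6: 6+2=1, 6+5=4
Distinct residues collected: {0, 1, 2, 3, 4, 5, 6}
|A + B| = 7 (out of 7 total residues).

A + B = {0, 1, 2, 3, 4, 5, 6}


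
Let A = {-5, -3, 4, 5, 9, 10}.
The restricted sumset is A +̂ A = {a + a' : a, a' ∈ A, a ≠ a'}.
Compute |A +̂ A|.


Restricted sumset: A +̂ A = {a + a' : a ∈ A, a' ∈ A, a ≠ a'}.
Equivalently, take A + A and drop any sum 2a that is achievable ONLY as a + a for a ∈ A (i.e. sums representable only with equal summands).
Enumerate pairs (a, a') with a < a' (symmetric, so each unordered pair gives one sum; this covers all a ≠ a'):
  -5 + -3 = -8
  -5 + 4 = -1
  -5 + 5 = 0
  -5 + 9 = 4
  -5 + 10 = 5
  -3 + 4 = 1
  -3 + 5 = 2
  -3 + 9 = 6
  -3 + 10 = 7
  4 + 5 = 9
  4 + 9 = 13
  4 + 10 = 14
  5 + 9 = 14
  5 + 10 = 15
  9 + 10 = 19
Collected distinct sums: {-8, -1, 0, 1, 2, 4, 5, 6, 7, 9, 13, 14, 15, 19}
|A +̂ A| = 14
(Reference bound: |A +̂ A| ≥ 2|A| - 3 for |A| ≥ 2, with |A| = 6 giving ≥ 9.)

|A +̂ A| = 14


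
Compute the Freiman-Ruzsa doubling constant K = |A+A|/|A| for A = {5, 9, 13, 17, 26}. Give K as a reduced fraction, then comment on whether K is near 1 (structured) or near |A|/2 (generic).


|A| = 5.
Compute A + A by enumerating all 25 pairs.
A + A = {10, 14, 18, 22, 26, 30, 31, 34, 35, 39, 43, 52}, so |A + A| = 12.
K = |A + A| / |A| = 12/5 (already in lowest terms) ≈ 2.4000.
Reference: AP of size 5 gives K = 9/5 ≈ 1.8000; a fully generic set of size 5 gives K ≈ 3.0000.

|A| = 5, |A + A| = 12, K = 12/5.


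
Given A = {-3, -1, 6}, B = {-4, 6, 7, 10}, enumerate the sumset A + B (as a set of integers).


A + B = {a + b : a ∈ A, b ∈ B}.
Enumerate all |A|·|B| = 3·4 = 12 pairs (a, b) and collect distinct sums.
a = -3: -3+-4=-7, -3+6=3, -3+7=4, -3+10=7
a = -1: -1+-4=-5, -1+6=5, -1+7=6, -1+10=9
a = 6: 6+-4=2, 6+6=12, 6+7=13, 6+10=16
Collecting distinct sums: A + B = {-7, -5, 2, 3, 4, 5, 6, 7, 9, 12, 13, 16}
|A + B| = 12

A + B = {-7, -5, 2, 3, 4, 5, 6, 7, 9, 12, 13, 16}


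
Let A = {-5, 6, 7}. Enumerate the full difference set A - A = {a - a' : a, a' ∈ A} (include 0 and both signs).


A - A = {a - a' : a, a' ∈ A}.
Compute a - a' for each ordered pair (a, a'):
a = -5: -5--5=0, -5-6=-11, -5-7=-12
a = 6: 6--5=11, 6-6=0, 6-7=-1
a = 7: 7--5=12, 7-6=1, 7-7=0
Collecting distinct values (and noting 0 appears from a-a):
A - A = {-12, -11, -1, 0, 1, 11, 12}
|A - A| = 7

A - A = {-12, -11, -1, 0, 1, 11, 12}


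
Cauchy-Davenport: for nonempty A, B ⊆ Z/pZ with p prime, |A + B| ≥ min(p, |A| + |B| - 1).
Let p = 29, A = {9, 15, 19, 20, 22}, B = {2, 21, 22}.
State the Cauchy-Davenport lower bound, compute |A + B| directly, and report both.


Cauchy-Davenport: |A + B| ≥ min(p, |A| + |B| - 1) for A, B nonempty in Z/pZ.
|A| = 5, |B| = 3, p = 29.
CD lower bound = min(29, 5 + 3 - 1) = min(29, 7) = 7.
Compute A + B mod 29 directly:
a = 9: 9+2=11, 9+21=1, 9+22=2
a = 15: 15+2=17, 15+21=7, 15+22=8
a = 19: 19+2=21, 19+21=11, 19+22=12
a = 20: 20+2=22, 20+21=12, 20+22=13
a = 22: 22+2=24, 22+21=14, 22+22=15
A + B = {1, 2, 7, 8, 11, 12, 13, 14, 15, 17, 21, 22, 24}, so |A + B| = 13.
Verify: 13 ≥ 7? Yes ✓.

CD lower bound = 7, actual |A + B| = 13.


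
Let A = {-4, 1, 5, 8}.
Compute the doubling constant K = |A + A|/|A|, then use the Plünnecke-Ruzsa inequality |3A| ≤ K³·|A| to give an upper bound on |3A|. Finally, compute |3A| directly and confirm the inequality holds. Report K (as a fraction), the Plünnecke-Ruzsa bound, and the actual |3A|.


|A| = 4.
Step 1: Compute A + A by enumerating all 16 pairs.
A + A = {-8, -3, 1, 2, 4, 6, 9, 10, 13, 16}, so |A + A| = 10.
Step 2: Doubling constant K = |A + A|/|A| = 10/4 = 10/4 ≈ 2.5000.
Step 3: Plünnecke-Ruzsa gives |3A| ≤ K³·|A| = (2.5000)³ · 4 ≈ 62.5000.
Step 4: Compute 3A = A + A + A directly by enumerating all triples (a,b,c) ∈ A³; |3A| = 20.
Step 5: Check 20 ≤ 62.5000? Yes ✓.

K = 10/4, Plünnecke-Ruzsa bound K³|A| ≈ 62.5000, |3A| = 20, inequality holds.


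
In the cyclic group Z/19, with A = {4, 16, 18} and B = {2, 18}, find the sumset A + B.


Work in Z/19Z: reduce every sum a + b modulo 19.
Enumerate all 6 pairs:
a = 4: 4+2=6, 4+18=3
a = 16: 16+2=18, 16+18=15
a = 18: 18+2=1, 18+18=17
Distinct residues collected: {1, 3, 6, 15, 17, 18}
|A + B| = 6 (out of 19 total residues).

A + B = {1, 3, 6, 15, 17, 18}


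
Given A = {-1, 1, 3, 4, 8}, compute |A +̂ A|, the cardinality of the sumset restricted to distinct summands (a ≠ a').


Restricted sumset: A +̂ A = {a + a' : a ∈ A, a' ∈ A, a ≠ a'}.
Equivalently, take A + A and drop any sum 2a that is achievable ONLY as a + a for a ∈ A (i.e. sums representable only with equal summands).
Enumerate pairs (a, a') with a < a' (symmetric, so each unordered pair gives one sum; this covers all a ≠ a'):
  -1 + 1 = 0
  -1 + 3 = 2
  -1 + 4 = 3
  -1 + 8 = 7
  1 + 3 = 4
  1 + 4 = 5
  1 + 8 = 9
  3 + 4 = 7
  3 + 8 = 11
  4 + 8 = 12
Collected distinct sums: {0, 2, 3, 4, 5, 7, 9, 11, 12}
|A +̂ A| = 9
(Reference bound: |A +̂ A| ≥ 2|A| - 3 for |A| ≥ 2, with |A| = 5 giving ≥ 7.)

|A +̂ A| = 9


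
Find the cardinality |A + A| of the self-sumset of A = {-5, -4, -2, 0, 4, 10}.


A + A = {a + a' : a, a' ∈ A}; |A| = 6.
General bounds: 2|A| - 1 ≤ |A + A| ≤ |A|(|A|+1)/2, i.e. 11 ≤ |A + A| ≤ 21.
Lower bound 2|A|-1 is attained iff A is an arithmetic progression.
Enumerate sums a + a' for a ≤ a' (symmetric, so this suffices):
a = -5: -5+-5=-10, -5+-4=-9, -5+-2=-7, -5+0=-5, -5+4=-1, -5+10=5
a = -4: -4+-4=-8, -4+-2=-6, -4+0=-4, -4+4=0, -4+10=6
a = -2: -2+-2=-4, -2+0=-2, -2+4=2, -2+10=8
a = 0: 0+0=0, 0+4=4, 0+10=10
a = 4: 4+4=8, 4+10=14
a = 10: 10+10=20
Distinct sums: {-10, -9, -8, -7, -6, -5, -4, -2, -1, 0, 2, 4, 5, 6, 8, 10, 14, 20}
|A + A| = 18

|A + A| = 18
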